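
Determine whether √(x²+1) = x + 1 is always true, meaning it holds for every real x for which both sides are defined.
Claim: √(x²+1) = x + 1.
Test a specific point where both sides are defined: x = -1.
LHS = √(x²+1) ≈ 1.4142
RHS = x + 1 ≈ 0.0000
Since 1.4142 ≠ 0.0000, the equation fails at this point, so it cannot hold for every real x for which both sides are defined.
(x+1)² = x² + 2x + 1 ≠ x² + 1 unless x = 0.

Conclusion: No, this is NOT an identity.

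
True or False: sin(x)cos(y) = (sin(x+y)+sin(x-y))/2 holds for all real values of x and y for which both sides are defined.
Claim: sin(x)cos(y) = (sin(x+y)+sin(x-y))/2.
Reasoning: sin(x+y) = sin(x)cos(y) + cos(x)sin(y) and sin(x-y) = sin(x)cos(y) - cos(x)sin(y). Adding, sin(x+y) + sin(x-y) = 2sin(x)cos(y); divide by 2.
So the two sides agree for all real values of x and y for which both sides are defined.

Conclusion: True.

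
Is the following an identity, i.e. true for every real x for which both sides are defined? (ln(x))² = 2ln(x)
No, this is NOT an identity.

Claim: (ln(x))² = 2ln(x).
Test a specific point where both sides are defined: x = 3.
LHS = (ln(x))² ≈ 1.2069
RHS = 2ln(x) ≈ 2.1972
Since 1.2069 ≠ 2.1972, the equation fails at this point, so it cannot hold for every real x for which both sides are defined.
2ln(x) equals ln(x²), which is not the same as (ln x)².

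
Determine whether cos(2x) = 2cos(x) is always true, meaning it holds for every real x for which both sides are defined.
No, this is NOT an identity.

Claim: cos(2x) = 2cos(x).
Test a specific point where both sides are defined: x = -π/2.
LHS = cos(2x) ≈ -1.0000
RHS = 2cos(x) ≈ 0.0000
Since -1.0000 ≠ 0.0000, the equation fails at this point, so it cannot hold for every real x for which both sides are defined.
The correct double-angle formula is cos(2x) = cos²x - sin²x.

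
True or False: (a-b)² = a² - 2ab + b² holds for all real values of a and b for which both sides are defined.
Claim: (a-b)² = a² - 2ab + b².
Reasoning: Expand: (a-b)² = (a-b)(a-b) = a·a - a·b - b·a + b·b = a² - 2ab + b².
So the two sides agree for all real values of a and b for which both sides are defined.

Conclusion: True.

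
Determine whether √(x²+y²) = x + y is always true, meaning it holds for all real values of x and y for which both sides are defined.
Claim: √(x²+y²) = x + y.
Test a specific point where both sides are defined: x = 3/2, y = 3.
LHS = √(x²+y²) ≈ 3.3541
RHS = x + y ≈ 4.5000
Since 3.3541 ≠ 4.5000, the equation fails at this point, so it cannot hold for all real values of x and y for which both sides are defined.
(x+y)² = x² + 2xy + y², not x² + y², so the square root does not split this way.

Conclusion: No, this is NOT an identity.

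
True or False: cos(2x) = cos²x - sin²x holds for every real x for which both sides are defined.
Claim: cos(2x) = cos²x - sin²x.
Reasoning: Put y = x in the addition formula cos(x+y) = cos(x)cos(y) - sin(x)sin(y): cos(2x) = cos²x - sin²x.
So the two sides agree for every real x for which both sides are defined.

Conclusion: True.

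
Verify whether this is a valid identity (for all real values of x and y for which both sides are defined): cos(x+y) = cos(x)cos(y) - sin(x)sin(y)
Yes, this is an identity.

Claim: cos(x+y) = cos(x)cos(y) - sin(x)sin(y).
Reasoning: By Euler's formula e^(i(x+y)) = e^(ix)·e^(iy) = (cos x + i·sin x)(cos y + i·sin y). The real part of the left side is cos(x+y); the real part of the product is cos(x)cos(y) - sin(x)sin(y) (since i·i = -1).
So the two sides agree for all real values of x and y for which both sides are defined.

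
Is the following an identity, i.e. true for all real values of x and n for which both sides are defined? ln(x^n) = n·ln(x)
Claim: ln(x^n) = n·ln(x).
Reasoning: The right side requires x > 0. For x > 0, x^n = (e^(ln x))^n = e^(n·ln x), so taking ln of both sides gives ln(x^n) = n·ln(x).
So the two sides agree for all real values of x and n for which both sides are defined.

Conclusion: Yes, this is an identity.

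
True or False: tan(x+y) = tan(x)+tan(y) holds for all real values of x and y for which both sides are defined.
Claim: tan(x+y) = tan(x)+tan(y).
Test a specific point where both sides are defined: x = 3π/4, y = -π/6.
LHS = tan(x+y) ≈ -3.7321
RHS = tan(x)+tan(y) ≈ -1.5774
Since -3.7321 ≠ -1.5774, the equation fails at this point, so it cannot hold for all real values of x and y for which both sides are defined.
The correct formula is tan(x+y) = (tan(x) + tan(y))/(1 - tan(x)tan(y)).

Conclusion: False.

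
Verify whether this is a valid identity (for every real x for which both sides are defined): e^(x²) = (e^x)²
Claim: e^(x²) = (e^x)².
Test a specific point where both sides are defined: x = -2.
LHS = e^(x²) ≈ 54.5982
RHS = (e^x)² ≈ 0.0183
Since 54.5982 ≠ 0.0183, the equation fails at this point, so it cannot hold for every real x for which both sides are defined.
(e^x)² = e^(2x), and 2x ≠ x² in general.

Conclusion: No, this is NOT an identity.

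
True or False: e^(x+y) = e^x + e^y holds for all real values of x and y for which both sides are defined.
Claim: e^(x+y) = e^x + e^y.
Test a specific point where both sides are defined: x = -2, y = -2.
LHS = e^(x+y) ≈ 0.0183
RHS = e^x + e^y ≈ 0.2707
Since 0.0183 ≠ 0.2707, the equation fails at this point, so it cannot hold for all real values of x and y for which both sides are defined.
The correct rule is e^(x+y) = e^x · e^y (a product, not a sum).

Conclusion: False.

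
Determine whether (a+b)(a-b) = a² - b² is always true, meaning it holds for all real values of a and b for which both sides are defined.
Yes, this is an identity.

Claim: (a+b)(a-b) = a² - b².
Reasoning: Expand: (a+b)(a-b) = a² - ab + ba - b² = a² - b² (the cross terms cancel).
So the two sides agree for all real values of a and b for which both sides are defined.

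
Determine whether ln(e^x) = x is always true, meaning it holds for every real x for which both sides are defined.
Claim: ln(e^x) = x.
Reasoning: ln is the inverse of the exponential: ln(e^x) asks for the exponent p with e^p = e^x, and since e^p is one-to-one that exponent is p = x.
So the two sides agree for every real x for which both sides are defined.

Conclusion: Yes, this is an identity.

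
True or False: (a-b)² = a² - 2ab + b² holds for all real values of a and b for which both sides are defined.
Claim: (a-b)² = a² - 2ab + b².
Reasoning: Expand: (a-b)² = (a-b)(a-b) = a·a - a·b - b·a + b·b = a² - 2ab + b².
So the two sides agree for all real values of a and b for which both sides are defined.

Conclusion: True.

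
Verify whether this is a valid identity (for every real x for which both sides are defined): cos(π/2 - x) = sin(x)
Yes, this is an identity.

Claim: cos(π/2 - x) = sin(x).
Reasoning: Use cos(u - v) = cos(u)cos(v) + sin(u)sin(v) with u = π/2, v = x: cos(π/2)cos(x) + sin(π/2)sin(x) = 0·cos(x) + 1·sin(x) = sin(x).
So the two sides agree for every real x for which both sides are defined.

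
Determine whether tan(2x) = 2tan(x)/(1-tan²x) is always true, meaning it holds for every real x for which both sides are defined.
Claim: tan(2x) = 2tan(x)/(1-tan²x).
Reasoning: tan(2x) = sin(2x)/cos(2x) = 2sin(x)cos(x) / (cos²x - sin²x). Divide numerator and denominator by cos²x: 2tan(x) / (1 - tan²x).
So the two sides agree for every real x for which both sides are defined.

Conclusion: Yes, this is an identity.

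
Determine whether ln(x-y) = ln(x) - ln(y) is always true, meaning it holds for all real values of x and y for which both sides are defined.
Claim: ln(x-y) = ln(x) - ln(y).
Test a specific point where both sides are defined: x = 3, y = 1.
LHS = ln(x-y) ≈ 0.6931
RHS = ln(x) - ln(y) ≈ 1.0986
Since 0.6931 ≠ 1.0986, the equation fails at this point, so it cannot hold for all real values of x and y for which both sides are defined.
ln(x) - ln(y) = ln(x/y), not ln(x-y).

Conclusion: No, this is NOT an identity.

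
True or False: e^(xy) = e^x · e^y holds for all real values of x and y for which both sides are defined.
False.

Claim: e^(xy) = e^x · e^y.
Test a specific point where both sides are defined: x = 3/2, y = 3/2.
LHS = e^(xy) ≈ 9.4877
RHS = e^x · e^y ≈ 20.0855
Since 9.4877 ≠ 20.0855, the equation fails at this point, so it cannot hold for all real values of x and y for which both sides are defined.
e^x · e^y = e^(x+y), not e^(xy).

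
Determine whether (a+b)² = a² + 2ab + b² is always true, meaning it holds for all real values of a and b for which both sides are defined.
Yes, this is an identity.

Claim: (a+b)² = a² + 2ab + b².
Reasoning: Expand: (a+b)² = (a+b)(a+b) = a·a + a·b + b·a + b·b = a² + 2ab + b².
So the two sides agree for all real values of a and b for which both sides are defined.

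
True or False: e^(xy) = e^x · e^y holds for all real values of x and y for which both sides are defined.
Claim: e^(xy) = e^x · e^y.
Test a specific point where both sides are defined: x = 3/2, y = 1/2.
LHS = e^(xy) ≈ 2.1170
RHS = e^x · e^y ≈ 7.3891
Since 2.1170 ≠ 7.3891, the equation fails at this point, so it cannot hold for all real values of x and y for which both sides are defined.
e^x · e^y = e^(x+y), not e^(xy).

Conclusion: False.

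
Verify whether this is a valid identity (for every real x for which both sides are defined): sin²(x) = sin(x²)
No, this is NOT an identity.

Claim: sin²(x) = sin(x²).
Test a specific point where both sides are defined: x = π.
LHS = sin²(x) ≈ 0.0000
RHS = sin(x²) ≈ -0.4303
Since 0.0000 ≠ -0.4303, the equation fails at this point, so it cannot hold for every real x for which both sides are defined.
sin²(x) means (sin x)², squaring the output; sin(x²) squares the input. These are different functions.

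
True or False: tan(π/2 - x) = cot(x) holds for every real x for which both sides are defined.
True.

Claim: tan(π/2 - x) = cot(x).
Reasoning: tan(π/2 - x) = sin(π/2 - x)/cos(π/2 - x) = cos(x)/sin(x) = cot(x), using the cofunction identities sin(π/2 - x) = cos(x) and cos(π/2 - x) = sin(x).
So the two sides agree for every real x for which both sides are defined.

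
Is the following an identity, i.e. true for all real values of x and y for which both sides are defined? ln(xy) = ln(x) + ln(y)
Yes, this is an identity.

Claim: ln(xy) = ln(x) + ln(y).
Reasoning: Both sides are simultaneously defined only when x, y > 0. Write x = e^p, y = e^q (p = ln x, q = ln y). Then xy = e^p · e^q = e^(p+q), so ln(xy) = p + q = ln(x) + ln(y).
So the two sides agree for all real values of x and y for which both sides are defined.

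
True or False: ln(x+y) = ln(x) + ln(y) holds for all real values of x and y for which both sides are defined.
Claim: ln(x+y) = ln(x) + ln(y).
Test a specific point where both sides are defined: x = 1/2, y = 1.
LHS = ln(x+y) ≈ 0.4055
RHS = ln(x) + ln(y) ≈ -0.6931
Since 0.4055 ≠ -0.6931, the equation fails at this point, so it cannot hold for all real values of x and y for which both sides are defined.
ln(x) + ln(y) = ln(xy), not ln(x+y).

Conclusion: False.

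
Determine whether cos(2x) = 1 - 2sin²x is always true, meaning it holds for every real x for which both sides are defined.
Claim: cos(2x) = 1 - 2sin²x.
Reasoning: cos(2x) = cos²x - sin²x. Replace cos²x by 1 - sin²x: (1 - sin²x) - sin²x = 1 - 2sin²x.
So the two sides agree for every real x for which both sides are defined.

Conclusion: Yes, this is an identity.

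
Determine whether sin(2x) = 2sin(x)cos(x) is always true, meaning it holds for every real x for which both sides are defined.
Yes, this is an identity.

Claim: sin(2x) = 2sin(x)cos(x).
Reasoning: Put y = x in the addition formula sin(x+y) = sin(x)cos(y) + cos(x)sin(y): sin(2x) = sin(x)cos(x) + cos(x)sin(x) = 2sin(x)cos(x).
So the two sides agree for every real x for which both sides are defined.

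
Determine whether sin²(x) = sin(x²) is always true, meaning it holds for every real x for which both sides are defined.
Claim: sin²(x) = sin(x²).
Test a specific point where both sides are defined: x = π/3.
LHS = sin²(x) ≈ 0.7500
RHS = sin(x²) ≈ 0.8897
Since 0.7500 ≠ 0.8897, the equation fails at this point, so it cannot hold for every real x for which both sides are defined.
sin²(x) means (sin x)², squaring the output; sin(x²) squares the input. These are different functions.

Conclusion: No, this is NOT an identity.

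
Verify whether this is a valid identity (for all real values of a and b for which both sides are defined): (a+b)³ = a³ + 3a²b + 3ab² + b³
Claim: (a+b)³ = a³ + 3a²b + 3ab² + b³.
Reasoning: (a+b)³ = (a+b)(a+b)² = (a+b)(a² + 2ab + b²) = a³ + 2a²b + ab² + a²b + 2ab² + b³ = a³ + 3a²b + 3ab² + b³.
So the two sides agree for all real values of a and b for which both sides are defined.

Conclusion: Yes, this is an identity.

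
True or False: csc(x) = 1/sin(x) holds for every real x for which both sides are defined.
Claim: csc(x) = 1/sin(x).
Reasoning: csc(x) is by definition the reciprocal of sin(x), wherever sin(x) ≠ 0.
So the two sides agree for every real x for which both sides are defined.

Conclusion: True.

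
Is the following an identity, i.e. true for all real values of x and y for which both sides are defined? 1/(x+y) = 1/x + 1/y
Claim: 1/(x+y) = 1/x + 1/y.
Test a specific point where both sides are defined: x = 5, y = 3/2.
LHS = 1/(x+y) ≈ 0.1538
RHS = 1/x + 1/y ≈ 0.8667
Since 0.1538 ≠ 0.8667, the equation fails at this point, so it cannot hold for all real values of x and y for which both sides are defined.
1/x + 1/y = (x+y)/(xy), which is not 1/(x+y).

Conclusion: No, this is NOT an identity.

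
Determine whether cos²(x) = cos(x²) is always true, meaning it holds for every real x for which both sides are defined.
Claim: cos²(x) = cos(x²).
Test a specific point where both sides are defined: x = π.
LHS = cos²(x) ≈ 1.0000
RHS = cos(x²) ≈ -0.9027
Since 1.0000 ≠ -0.9027, the equation fails at this point, so it cannot hold for every real x for which both sides are defined.
cos²(x) means (cos x)², squaring the output; cos(x²) squares the input. These are different functions.

Conclusion: No, this is NOT an identity.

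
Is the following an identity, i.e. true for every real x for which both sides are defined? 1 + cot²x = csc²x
Yes, this is an identity.

Claim: 1 + cot²x = csc²x.
Reasoning: Start from sin²x + cos²x = 1 and divide every term by sin²x (allowed wherever cot x and csc x are defined): 1 + cot²x = 1/sin²x = csc²x.
So the two sides agree for every real x for which both sides are defined.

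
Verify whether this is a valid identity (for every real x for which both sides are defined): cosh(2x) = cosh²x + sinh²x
Claim: cosh(2x) = cosh²x + sinh²x.
Reasoning: cosh²x = (e^(2x) + 2 + e^(-2x))/4 and sinh²x = (e^(2x) - 2 + e^(-2x))/4. Adding gives (2e^(2x) + 2e^(-2x))/4 = (e^(2x) + e^(-2x))/2 = cosh(2x).
So the two sides agree for every real x for which both sides are defined.

Conclusion: Yes, this is an identity.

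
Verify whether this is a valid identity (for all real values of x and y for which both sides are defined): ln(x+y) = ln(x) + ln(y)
No, this is NOT an identity.

Claim: ln(x+y) = ln(x) + ln(y).
Test a specific point where both sides are defined: x = 3, y = 1.
LHS = ln(x+y) ≈ 1.3863
RHS = ln(x) + ln(y) ≈ 1.0986
Since 1.3863 ≠ 1.0986, the equation fails at this point, so it cannot hold for all real values of x and y for which both sides are defined.
ln(x) + ln(y) = ln(xy), not ln(x+y).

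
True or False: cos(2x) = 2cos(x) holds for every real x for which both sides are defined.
Claim: cos(2x) = 2cos(x).
Test a specific point where both sides are defined: x = -π/4.
LHS = cos(2x) ≈ 0.0000
RHS = 2cos(x) ≈ 1.4142
Since 0.0000 ≠ 1.4142, the equation fails at this point, so it cannot hold for every real x for which both sides are defined.
The correct double-angle formula is cos(2x) = cos²x - sin²x.

Conclusion: False.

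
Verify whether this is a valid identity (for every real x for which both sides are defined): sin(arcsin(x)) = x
Yes, this is an identity.

Claim: sin(arcsin(x)) = x.
Reasoning: For -1 ≤ x ≤ 1 (where arcsin is defined), arcsin(x) is by definition an angle whose sine equals x. Taking the sine of that angle returns x. (Note the other order, arcsin(sin x) = x, is NOT an identity.)
So the two sides agree for every real x for which both sides are defined.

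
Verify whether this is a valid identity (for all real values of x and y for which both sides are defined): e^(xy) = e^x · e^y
No, this is NOT an identity.

Claim: e^(xy) = e^x · e^y.
Test a specific point where both sides are defined: x = 5, y = -3.
LHS = e^(xy) ≈ 0.0000
RHS = e^x · e^y ≈ 7.3891
Since 0.0000 ≠ 7.3891, the equation fails at this point, so it cannot hold for all real values of x and y for which both sides are defined.
e^x · e^y = e^(x+y), not e^(xy).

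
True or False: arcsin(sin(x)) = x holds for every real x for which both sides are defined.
Claim: arcsin(sin(x)) = x.
Test a specific point where both sides are defined: x = 3π/4.
LHS = arcsin(sin(x)) ≈ 0.7854
RHS = x ≈ 2.3562
Since 0.7854 ≠ 2.3562, the equation fails at this point, so it cannot hold for every real x for which both sides are defined.
arcsin only returns values in [-π/2, π/2], so arcsin(sin(x)) = x holds only for x in that interval, not for all real x.

Conclusion: False.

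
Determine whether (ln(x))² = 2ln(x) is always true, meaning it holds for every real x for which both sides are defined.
Claim: (ln(x))² = 2ln(x).
Test a specific point where both sides are defined: x = 3.
LHS = (ln(x))² ≈ 1.2069
RHS = 2ln(x) ≈ 2.1972
Since 1.2069 ≠ 2.1972, the equation fails at this point, so it cannot hold for every real x for which both sides are defined.
2ln(x) equals ln(x²), which is not the same as (ln x)².

Conclusion: No, this is NOT an identity.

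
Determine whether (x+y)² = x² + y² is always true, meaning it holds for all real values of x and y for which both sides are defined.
Claim: (x+y)² = x² + y².
Test a specific point where both sides are defined: x = 4, y = 3.
LHS = (x+y)² ≈ 49.0000
RHS = x² + y² ≈ 25.0000
Since 49.0000 ≠ 25.0000, the equation fails at this point, so it cannot hold for all real values of x and y for which both sides are defined.
The correct expansion is (x+y)² = x² + 2xy + y²; the cross term 2xy is missing.

Conclusion: No, this is NOT an identity.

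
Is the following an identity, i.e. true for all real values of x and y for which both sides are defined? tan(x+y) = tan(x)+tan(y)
Claim: tan(x+y) = tan(x)+tan(y).
Test a specific point where both sides are defined: x = -π/6, y = 3π/4.
LHS = tan(x+y) ≈ -3.7321
RHS = tan(x)+tan(y) ≈ -1.5774
Since -3.7321 ≠ -1.5774, the equation fails at this point, so it cannot hold for all real values of x and y for which both sides are defined.
The correct formula is tan(x+y) = (tan(x) + tan(y))/(1 - tan(x)tan(y)).

Conclusion: No, this is NOT an identity.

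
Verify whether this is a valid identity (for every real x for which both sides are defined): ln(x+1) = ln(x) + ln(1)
No, this is NOT an identity.

Claim: ln(x+1) = ln(x) + ln(1).
Test a specific point where both sides are defined: x = 2.
LHS = ln(x+1) ≈ 1.0986
RHS = ln(x) + ln(1) ≈ 0.6931
Since 1.0986 ≠ 0.6931, the equation fails at this point, so it cannot hold for every real x for which both sides are defined.
ln(1) = 0, so the right side is just ln(x), which differs from ln(x+1).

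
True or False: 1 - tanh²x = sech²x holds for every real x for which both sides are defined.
True.

Claim: 1 - tanh²x = sech²x.
Reasoning: Divide cosh²x - sinh²x = 1 through by cosh²x (never zero): 1 - tanh²x = 1/cosh²x = sech²x.
So the two sides agree for every real x for which both sides are defined.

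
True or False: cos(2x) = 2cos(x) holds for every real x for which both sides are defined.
Claim: cos(2x) = 2cos(x).
Test a specific point where both sides are defined: x = π/6.
LHS = cos(2x) ≈ 0.5000
RHS = 2cos(x) ≈ 1.7321
Since 0.5000 ≠ 1.7321, the equation fails at this point, so it cannot hold for every real x for which both sides are defined.
The correct double-angle formula is cos(2x) = cos²x - sin²x.

Conclusion: False.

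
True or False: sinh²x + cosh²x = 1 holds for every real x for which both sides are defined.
Claim: sinh²x + cosh²x = 1.
Test a specific point where both sides are defined: x = 4.
LHS = sinh²x + cosh²x ≈ 1490.4792
RHS = 1 ≈ 1.0000
Since 1490.4792 ≠ 1.0000, the equation fails at this point, so it cannot hold for every real x for which both sides are defined.
The correct hyperbolic identity is cosh²x - sinh²x = 1 (a difference); the sum sinh²x + cosh²x equals cosh(2x).

Conclusion: False.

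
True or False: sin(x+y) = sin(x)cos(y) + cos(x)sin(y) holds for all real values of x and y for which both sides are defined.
True.

Claim: sin(x+y) = sin(x)cos(y) + cos(x)sin(y).
Reasoning: By Euler's formula e^(i(x+y)) = e^(ix)·e^(iy) = (cos x + i·sin x)(cos y + i·sin y). The imaginary part of the left side is sin(x+y); the imaginary part of the product is sin(x)cos(y) + cos(x)sin(y).
So the two sides agree for all real values of x and y for which both sides are defined.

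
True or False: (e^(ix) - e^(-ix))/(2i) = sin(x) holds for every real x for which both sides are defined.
Claim: (e^(ix) - e^(-ix))/(2i) = sin(x).
Reasoning: By Euler's formula e^(ix) = cos(x) + i·sin(x) and e^(-ix) = cos(x) - i·sin(x). Subtracting cancels the cosine terms: e^(ix) - e^(-ix) = 2i·sin(x); divide by 2i.
So the two sides agree for every real x for which both sides are defined.

Conclusion: True.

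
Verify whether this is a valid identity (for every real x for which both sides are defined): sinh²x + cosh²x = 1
No, this is NOT an identity.

Claim: sinh²x + cosh²x = 1.
Test a specific point where both sides are defined: x = 3.
LHS = sinh²x + cosh²x ≈ 201.7156
RHS = 1 ≈ 1.0000
Since 201.7156 ≠ 1.0000, the equation fails at this point, so it cannot hold for every real x for which both sides are defined.
The correct hyperbolic identity is cosh²x - sinh²x = 1 (a difference); the sum sinh²x + cosh²x equals cosh(2x).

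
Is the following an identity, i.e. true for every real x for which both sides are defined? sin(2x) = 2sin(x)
No, this is NOT an identity.

Claim: sin(2x) = 2sin(x).
Test a specific point where both sides are defined: x = π/2.
LHS = sin(2x) ≈ 0.0000
RHS = 2sin(x) ≈ 2.0000
Since 0.0000 ≠ 2.0000, the equation fails at this point, so it cannot hold for every real x for which both sides are defined.
The correct double-angle formula is sin(2x) = 2sin(x)cos(x).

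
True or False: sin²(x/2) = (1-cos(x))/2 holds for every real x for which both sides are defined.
True.

Claim: sin²(x/2) = (1-cos(x))/2.
Reasoning: Use cos(2θ) = 1 - 2sin²θ with θ = x/2: cos(x) = 1 - 2sin²(x/2). Solving for sin²(x/2) gives (1 - cos(x))/2.
So the two sides agree for every real x for which both sides are defined.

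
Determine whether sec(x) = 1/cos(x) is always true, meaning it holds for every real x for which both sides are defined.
Yes, this is an identity.

Claim: sec(x) = 1/cos(x).
Reasoning: sec(x) is by definition the reciprocal of cos(x), wherever cos(x) ≠ 0.
So the two sides agree for every real x for which both sides are defined.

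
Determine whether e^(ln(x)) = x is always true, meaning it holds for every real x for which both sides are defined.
Yes, this is an identity.

Claim: e^(ln(x)) = x.
Reasoning: For x > 0, ln(x) is by definition the exponent p such that e^p = x. Raising e to that exponent therefore returns x: e^(ln x) = x.
So the two sides agree for every real x for which both sides are defined.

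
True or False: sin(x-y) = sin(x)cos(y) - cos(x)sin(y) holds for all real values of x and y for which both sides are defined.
Claim: sin(x-y) = sin(x)cos(y) - cos(x)sin(y).
Reasoning: Replace y by -y in sin(x+y) = sin(x)cos(y) + cos(x)sin(y) and use cos(-y) = cos(y), sin(-y) = -sin(y): sin(x-y) = sin(x)cos(y) - cos(x)sin(y).
So the two sides agree for all real values of x and y for which both sides are defined.

Conclusion: True.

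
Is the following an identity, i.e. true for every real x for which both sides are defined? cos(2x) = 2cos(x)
Claim: cos(2x) = 2cos(x).
Test a specific point where both sides are defined: x = -π/6.
LHS = cos(2x) ≈ 0.5000
RHS = 2cos(x) ≈ 1.7321
Since 0.5000 ≠ 1.7321, the equation fails at this point, so it cannot hold for every real x for which both sides are defined.
The correct double-angle formula is cos(2x) = cos²x - sin²x.

Conclusion: No, this is NOT an identity.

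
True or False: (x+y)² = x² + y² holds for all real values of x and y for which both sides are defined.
False.

Claim: (x+y)² = x² + y².
Test a specific point where both sides are defined: x = 3, y = 1/2.
LHS = (x+y)² ≈ 12.2500
RHS = x² + y² ≈ 9.2500
Since 12.2500 ≠ 9.2500, the equation fails at this point, so it cannot hold for all real values of x and y for which both sides are defined.
The correct expansion is (x+y)² = x² + 2xy + y²; the cross term 2xy is missing.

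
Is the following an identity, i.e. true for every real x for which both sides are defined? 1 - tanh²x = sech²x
Claim: 1 - tanh²x = sech²x.
Reasoning: Divide cosh²x - sinh²x = 1 through by cosh²x (never zero): 1 - tanh²x = 1/cosh²x = sech²x.
So the two sides agree for every real x for which both sides are defined.

Conclusion: Yes, this is an identity.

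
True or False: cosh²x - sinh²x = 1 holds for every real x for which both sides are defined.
True.

Claim: cosh²x - sinh²x = 1.
Reasoning: With cosh(x) = (e^x + e^-x)/2 and sinh(x) = (e^x - e^-x)/2: cosh²x = (e^(2x) + 2 + e^(-2x))/4 and sinh²x = (e^(2x) - 2 + e^(-2x))/4. Subtracting leaves 4/4 = 1.
So the two sides agree for every real x for which both sides are defined.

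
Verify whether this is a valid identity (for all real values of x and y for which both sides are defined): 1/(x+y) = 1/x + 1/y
No, this is NOT an identity.

Claim: 1/(x+y) = 1/x + 1/y.
Test a specific point where both sides are defined: x = 2, y = -3.
LHS = 1/(x+y) ≈ -1.0000
RHS = 1/x + 1/y ≈ 0.1667
Since -1.0000 ≠ 0.1667, the equation fails at this point, so it cannot hold for all real values of x and y for which both sides are defined.
1/x + 1/y = (x+y)/(xy), which is not 1/(x+y).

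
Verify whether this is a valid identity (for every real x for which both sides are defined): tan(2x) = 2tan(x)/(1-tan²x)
Claim: tan(2x) = 2tan(x)/(1-tan²x).
Reasoning: tan(2x) = sin(2x)/cos(2x) = 2sin(x)cos(x) / (cos²x - sin²x). Divide numerator and denominator by cos²x: 2tan(x) / (1 - tan²x).
So the two sides agree for every real x for which both sides are defined.

Conclusion: Yes, this is an identity.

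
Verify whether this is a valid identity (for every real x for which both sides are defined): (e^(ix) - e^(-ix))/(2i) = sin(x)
Yes, this is an identity.

Claim: (e^(ix) - e^(-ix))/(2i) = sin(x).
Reasoning: By Euler's formula e^(ix) = cos(x) + i·sin(x) and e^(-ix) = cos(x) - i·sin(x). Subtracting cancels the cosine terms: e^(ix) - e^(-ix) = 2i·sin(x); divide by 2i.
So the two sides agree for every real x for which both sides are defined.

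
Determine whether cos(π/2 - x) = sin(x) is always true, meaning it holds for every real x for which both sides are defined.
Claim: cos(π/2 - x) = sin(x).
Reasoning: Use cos(u - v) = cos(u)cos(v) + sin(u)sin(v) with u = π/2, v = x: cos(π/2)cos(x) + sin(π/2)sin(x) = 0·cos(x) + 1·sin(x) = sin(x).
So the two sides agree for every real x for which both sides are defined.

Conclusion: Yes, this is an identity.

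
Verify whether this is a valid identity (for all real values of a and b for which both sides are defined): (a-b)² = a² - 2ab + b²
Yes, this is an identity.

Claim: (a-b)² = a² - 2ab + b².
Reasoning: Expand: (a-b)² = (a-b)(a-b) = a·a - a·b - b·a + b·b = a² - 2ab + b².
So the two sides agree for all real values of a and b for which both sides are defined.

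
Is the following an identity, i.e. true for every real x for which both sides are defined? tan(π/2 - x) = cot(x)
Claim: tan(π/2 - x) = cot(x).
Reasoning: tan(π/2 - x) = sin(π/2 - x)/cos(π/2 - x) = cos(x)/sin(x) = cot(x), using the cofunction identities sin(π/2 - x) = cos(x) and cos(π/2 - x) = sin(x).
So the two sides agree for every real x for which both sides are defined.

Conclusion: Yes, this is an identity.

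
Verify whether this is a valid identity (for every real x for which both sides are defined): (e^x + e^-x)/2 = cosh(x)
Yes, this is an identity.

Claim: (e^x + e^-x)/2 = cosh(x).
Reasoning: This is exactly the definition of the hyperbolic cosine: cosh(x) := (e^x + e^-x)/2.
So the two sides agree for every real x for which both sides are defined.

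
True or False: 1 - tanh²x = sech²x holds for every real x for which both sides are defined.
Claim: 1 - tanh²x = sech²x.
Reasoning: Divide cosh²x - sinh²x = 1 through by cosh²x (never zero): 1 - tanh²x = 1/cosh²x = sech²x.
So the two sides agree for every real x for which both sides are defined.

Conclusion: True.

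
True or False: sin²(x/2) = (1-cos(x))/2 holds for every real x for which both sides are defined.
True.

Claim: sin²(x/2) = (1-cos(x))/2.
Reasoning: Use cos(2θ) = 1 - 2sin²θ with θ = x/2: cos(x) = 1 - 2sin²(x/2). Solving for sin²(x/2) gives (1 - cos(x))/2.
So the two sides agree for every real x for which both sides are defined.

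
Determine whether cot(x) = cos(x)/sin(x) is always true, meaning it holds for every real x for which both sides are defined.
Yes, this is an identity.

Claim: cot(x) = cos(x)/sin(x).
Reasoning: cot(x) is defined as 1/tan(x) = 1/(sin(x)/cos(x)) = cos(x)/sin(x), wherever sin(x) ≠ 0.
So the two sides agree for every real x for which both sides are defined.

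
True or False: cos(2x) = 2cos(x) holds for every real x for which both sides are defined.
Claim: cos(2x) = 2cos(x).
Test a specific point where both sides are defined: x = π.
LHS = cos(2x) ≈ 1.0000
RHS = 2cos(x) ≈ -2.0000
Since 1.0000 ≠ -2.0000, the equation fails at this point, so it cannot hold for every real x for which both sides are defined.
The correct double-angle formula is cos(2x) = cos²x - sin²x.

Conclusion: False.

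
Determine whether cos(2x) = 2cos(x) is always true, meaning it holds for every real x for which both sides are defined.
No, this is NOT an identity.

Claim: cos(2x) = 2cos(x).
Test a specific point where both sides are defined: x = π/3.
LHS = cos(2x) ≈ -0.5000
RHS = 2cos(x) ≈ 1.0000
Since -0.5000 ≠ 1.0000, the equation fails at this point, so it cannot hold for every real x for which both sides are defined.
The correct double-angle formula is cos(2x) = cos²x - sin²x.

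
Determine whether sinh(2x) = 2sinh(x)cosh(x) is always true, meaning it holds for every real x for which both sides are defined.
Claim: sinh(2x) = 2sinh(x)cosh(x).
Reasoning: 2sinh(x)cosh(x) = 2 · (e^x - e^-x)/2 · (e^x + e^-x)/2 = (e^(2x) - e^(-2x))/2 = sinh(2x).
So the two sides agree for every real x for which both sides are defined.

Conclusion: Yes, this is an identity.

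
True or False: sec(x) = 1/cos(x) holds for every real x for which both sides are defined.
True.

Claim: sec(x) = 1/cos(x).
Reasoning: sec(x) is by definition the reciprocal of cos(x), wherever cos(x) ≠ 0.
So the two sides agree for every real x for which both sides are defined.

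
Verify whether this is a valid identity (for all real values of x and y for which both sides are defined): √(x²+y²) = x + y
Claim: √(x²+y²) = x + y.
Test a specific point where both sides are defined: x = 5, y = 1.
LHS = √(x²+y²) ≈ 5.0990
RHS = x + y ≈ 6.0000
Since 5.0990 ≠ 6.0000, the equation fails at this point, so it cannot hold for all real values of x and y for which both sides are defined.
(x+y)² = x² + 2xy + y², not x² + y², so the square root does not split this way.

Conclusion: No, this is NOT an identity.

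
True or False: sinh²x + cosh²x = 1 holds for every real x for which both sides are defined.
False.

Claim: sinh²x + cosh²x = 1.
Test a specific point where both sides are defined: x = 4.
LHS = sinh²x + cosh²x ≈ 1490.4792
RHS = 1 ≈ 1.0000
Since 1490.4792 ≠ 1.0000, the equation fails at this point, so it cannot hold for every real x for which both sides are defined.
The correct hyperbolic identity is cosh²x - sinh²x = 1 (a difference); the sum sinh²x + cosh²x equals cosh(2x).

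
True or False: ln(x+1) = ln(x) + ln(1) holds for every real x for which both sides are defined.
Claim: ln(x+1) = ln(x) + ln(1).
Test a specific point where both sides are defined: x = 3/2.
LHS = ln(x+1) ≈ 0.9163
RHS = ln(x) + ln(1) ≈ 0.4055
Since 0.9163 ≠ 0.4055, the equation fails at this point, so it cannot hold for every real x for which both sides are defined.
ln(1) = 0, so the right side is just ln(x), which differs from ln(x+1).

Conclusion: False.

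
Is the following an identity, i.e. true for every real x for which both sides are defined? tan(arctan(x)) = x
Yes, this is an identity.

Claim: tan(arctan(x)) = x.
Reasoning: For every real x, arctan(x) is by definition the angle in (-π/2, π/2) whose tangent equals x. Taking the tangent of that angle returns x.
So the two sides agree for every real x for which both sides are defined.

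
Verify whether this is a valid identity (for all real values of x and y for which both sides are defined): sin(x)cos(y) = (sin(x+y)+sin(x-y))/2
Claim: sin(x)cos(y) = (sin(x+y)+sin(x-y))/2.
Reasoning: sin(x+y) = sin(x)cos(y) + cos(x)sin(y) and sin(x-y) = sin(x)cos(y) - cos(x)sin(y). Adding, sin(x+y) + sin(x-y) = 2sin(x)cos(y); divide by 2.
So the two sides agree for all real values of x and y for which both sides are defined.

Conclusion: Yes, this is an identity.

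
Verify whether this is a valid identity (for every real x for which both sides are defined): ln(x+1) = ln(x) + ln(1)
No, this is NOT an identity.

Claim: ln(x+1) = ln(x) + ln(1).
Test a specific point where both sides are defined: x = 3.
LHS = ln(x+1) ≈ 1.3863
RHS = ln(x) + ln(1) ≈ 1.0986
Since 1.3863 ≠ 1.0986, the equation fails at this point, so it cannot hold for every real x for which both sides are defined.
ln(1) = 0, so the right side is just ln(x), which differs from ln(x+1).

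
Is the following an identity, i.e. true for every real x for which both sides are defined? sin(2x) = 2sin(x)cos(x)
Claim: sin(2x) = 2sin(x)cos(x).
Reasoning: Put y = x in the addition formula sin(x+y) = sin(x)cos(y) + cos(x)sin(y): sin(2x) = sin(x)cos(x) + cos(x)sin(x) = 2sin(x)cos(x).
So the two sides agree for every real x for which both sides are defined.

Conclusion: Yes, this is an identity.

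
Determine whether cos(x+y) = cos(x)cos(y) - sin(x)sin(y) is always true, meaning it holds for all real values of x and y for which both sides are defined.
Yes, this is an identity.

Claim: cos(x+y) = cos(x)cos(y) - sin(x)sin(y).
Reasoning: By Euler's formula e^(i(x+y)) = e^(ix)·e^(iy) = (cos x + i·sin x)(cos y + i·sin y). The real part of the left side is cos(x+y); the real part of the product is cos(x)cos(y) - sin(x)sin(y) (since i·i = -1).
So the two sides agree for all real values of x and y for which both sides are defined.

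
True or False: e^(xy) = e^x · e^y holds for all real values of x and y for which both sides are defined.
False.

Claim: e^(xy) = e^x · e^y.
Test a specific point where both sides are defined: x = 2, y = -2.
LHS = e^(xy) ≈ 0.0183
RHS = e^x · e^y ≈ 1.0000
Since 0.0183 ≠ 1.0000, the equation fails at this point, so it cannot hold for all real values of x and y for which both sides are defined.
e^x · e^y = e^(x+y), not e^(xy).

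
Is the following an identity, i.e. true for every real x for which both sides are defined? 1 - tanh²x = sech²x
Claim: 1 - tanh²x = sech²x.
Reasoning: Divide cosh²x - sinh²x = 1 through by cosh²x (never zero): 1 - tanh²x = 1/cosh²x = sech²x.
So the two sides agree for every real x for which both sides are defined.

Conclusion: Yes, this is an identity.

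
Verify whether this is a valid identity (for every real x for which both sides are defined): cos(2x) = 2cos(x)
Claim: cos(2x) = 2cos(x).
Test a specific point where both sides are defined: x = -π/4.
LHS = cos(2x) ≈ 0.0000
RHS = 2cos(x) ≈ 1.4142
Since 0.0000 ≠ 1.4142, the equation fails at this point, so it cannot hold for every real x for which both sides are defined.
The correct double-angle formula is cos(2x) = cos²x - sin²x.

Conclusion: No, this is NOT an identity.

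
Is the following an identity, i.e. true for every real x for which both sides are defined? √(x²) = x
Claim: √(x²) = x.
Test a specific point where both sides are defined: x = -1.
LHS = √(x²) ≈ 1.0000
RHS = x ≈ -1.0000
Since 1.0000 ≠ -1.0000, the equation fails at this point, so it cannot hold for every real x for which both sides are defined.
√(x²) = |x|, which differs from x whenever x < 0 (both sides are defined for every real x).

Conclusion: No, this is NOT an identity.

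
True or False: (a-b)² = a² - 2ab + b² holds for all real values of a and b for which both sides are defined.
True.

Claim: (a-b)² = a² - 2ab + b².
Reasoning: Expand: (a-b)² = (a-b)(a-b) = a·a - a·b - b·a + b·b = a² - 2ab + b².
So the two sides agree for all real values of a and b for which both sides are defined.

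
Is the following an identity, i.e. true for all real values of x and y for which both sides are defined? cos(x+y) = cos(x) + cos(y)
No, this is NOT an identity.

Claim: cos(x+y) = cos(x) + cos(y).
Test a specific point where both sides are defined: x = π/6, y = 3π/4.
LHS = cos(x+y) ≈ -0.9659
RHS = cos(x) + cos(y) ≈ 0.1589
Since -0.9659 ≠ 0.1589, the equation fails at this point, so it cannot hold for all real values of x and y for which both sides are defined.
The correct expansion is cos(x+y) = cos(x)cos(y) - sin(x)sin(y); cosine is not additive.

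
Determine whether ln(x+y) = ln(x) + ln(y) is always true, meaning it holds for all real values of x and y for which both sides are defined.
No, this is NOT an identity.

Claim: ln(x+y) = ln(x) + ln(y).
Test a specific point where both sides are defined: x = 5, y = 4.
LHS = ln(x+y) ≈ 2.1972
RHS = ln(x) + ln(y) ≈ 2.9957
Since 2.1972 ≠ 2.9957, the equation fails at this point, so it cannot hold for all real values of x and y for which both sides are defined.
ln(x) + ln(y) = ln(xy), not ln(x+y).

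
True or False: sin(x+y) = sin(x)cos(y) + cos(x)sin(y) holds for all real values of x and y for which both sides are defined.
Claim: sin(x+y) = sin(x)cos(y) + cos(x)sin(y).
Reasoning: By Euler's formula e^(i(x+y)) = e^(ix)·e^(iy) = (cos x + i·sin x)(cos y + i·sin y). The imaginary part of the left side is sin(x+y); the imaginary part of the product is sin(x)cos(y) + cos(x)sin(y).
So the two sides agree for all real values of x and y for which both sides are defined.

Conclusion: True.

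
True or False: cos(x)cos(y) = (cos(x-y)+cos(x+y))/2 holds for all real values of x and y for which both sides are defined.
True.

Claim: cos(x)cos(y) = (cos(x-y)+cos(x+y))/2.
Reasoning: cos(x-y) = cos(x)cos(y) + sin(x)sin(y) and cos(x+y) = cos(x)cos(y) - sin(x)sin(y). Adding, cos(x-y) + cos(x+y) = 2cos(x)cos(y); divide by 2.
So the two sides agree for all real values of x and y for which both sides are defined.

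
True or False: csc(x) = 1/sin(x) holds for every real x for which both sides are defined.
Claim: csc(x) = 1/sin(x).
Reasoning: csc(x) is by definition the reciprocal of sin(x), wherever sin(x) ≠ 0.
So the two sides agree for every real x for which both sides are defined.

Conclusion: True.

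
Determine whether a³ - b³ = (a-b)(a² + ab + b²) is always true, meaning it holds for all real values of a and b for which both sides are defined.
Claim: a³ - b³ = (a-b)(a² + ab + b²).
Reasoning: Expand the right side: (a-b)(a² + ab + b²) = a³ + a²b + ab² - a²b - ab² - b³ = a³ - b³ (the middle terms cancel in pairs).
So the two sides agree for all real values of a and b for which both sides are defined.

Conclusion: Yes, this is an identity.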